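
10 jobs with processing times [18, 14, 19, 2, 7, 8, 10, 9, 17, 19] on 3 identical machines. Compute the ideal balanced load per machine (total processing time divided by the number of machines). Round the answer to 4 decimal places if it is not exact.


Total processing time = 18 + 14 + 19 + 2 + 7 + 8 + 10 + 9 + 17 + 19 = 123
Number of machines = 3
Ideal balanced load = 123 / 3 = 41.0

41.0


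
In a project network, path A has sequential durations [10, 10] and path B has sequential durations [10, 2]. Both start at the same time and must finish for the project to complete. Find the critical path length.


Path A total = 10 + 10 = 20
Path B total = 10 + 2 = 12
Critical path = longest path = max(20, 12) = 20

20


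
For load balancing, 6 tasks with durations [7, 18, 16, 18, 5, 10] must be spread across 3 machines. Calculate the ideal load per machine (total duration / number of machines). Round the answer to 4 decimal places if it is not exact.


Total processing time = 7 + 18 + 16 + 18 + 5 + 10 = 74
Number of machines = 3
Ideal balanced load = 74 / 3 = 24.6667

24.6667


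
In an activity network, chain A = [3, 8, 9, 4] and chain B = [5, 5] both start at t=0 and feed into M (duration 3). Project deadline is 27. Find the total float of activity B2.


Forward pass: ES(B2) = sum of predecessors on chain B = 5
EF = ES + duration = 5 + 5 = 10
Backward pass: LF(M) = deadline = 27; LS(M) = 27 - 3 = 24
LF(B2) = LS(M) - sum(successors on chain B) = 24 - 0 = 24
LS = LF - duration = 24 - 5 = 19
Total float = LS - ES = 19 - 5 = 14

14


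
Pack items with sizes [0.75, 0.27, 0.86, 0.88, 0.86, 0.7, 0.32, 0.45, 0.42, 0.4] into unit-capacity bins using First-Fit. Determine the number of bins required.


Place items sequentially using First-Fit:
  Item 0.75 -> new Bin 1
  Item 0.27 -> new Bin 2
  Item 0.86 -> new Bin 3
  Item 0.88 -> new Bin 4
  Item 0.86 -> new Bin 5
  Item 0.7 -> Bin 2 (now 0.97)
  Item 0.32 -> new Bin 6
  Item 0.45 -> Bin 6 (now 0.77)
  Item 0.42 -> new Bin 7
  Item 0.4 -> Bin 7 (now 0.82)
Total bins used = 7

7


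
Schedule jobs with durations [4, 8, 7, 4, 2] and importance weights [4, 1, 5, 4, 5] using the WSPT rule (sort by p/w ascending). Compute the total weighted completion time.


Compute p/w ratios and sort ascending (WSPT): [(2, 5), (4, 4), (4, 4), (7, 5), (8, 1)]
Compute weighted completion times:
  Job (p=2,w=5): C=2, w*C=5*2=10
  Job (p=4,w=4): C=6, w*C=4*6=24
  Job (p=4,w=4): C=10, w*C=4*10=40
  Job (p=7,w=5): C=17, w*C=5*17=85
  Job (p=8,w=1): C=25, w*C=1*25=25
Total weighted completion time = 184

184


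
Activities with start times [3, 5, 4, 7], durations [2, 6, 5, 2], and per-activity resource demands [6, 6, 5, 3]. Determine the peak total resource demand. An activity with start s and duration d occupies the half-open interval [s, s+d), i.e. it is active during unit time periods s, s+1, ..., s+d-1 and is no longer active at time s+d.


Each activity i is active on [start_i, start_i + duration_i).
Compute total resource usage per time slot:
  t=0: active resources = [], total = 0
  t=1: active resources = [], total = 0
  t=2: active resources = [], total = 0
  t=3: active resources = [6], total = 6
  t=4: active resources = [6, 5], total = 11
  t=5: active resources = [6, 5], total = 11
  t=6: active resources = [6, 5], total = 11
  t=7: active resources = [6, 5, 3], total = 14
  t=8: active resources = [6, 5, 3], total = 14
  t=9: active resources = [6], total = 6
  t=10: active resources = [6], total = 6
Peak resource demand = 14

14


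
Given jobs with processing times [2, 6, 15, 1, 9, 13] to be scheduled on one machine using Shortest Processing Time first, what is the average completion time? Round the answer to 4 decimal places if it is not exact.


Sort jobs by processing time (SPT order): [1, 2, 6, 9, 13, 15]
Compute completion times sequentially:
  Job 1: processing = 1, completes at 1
  Job 2: processing = 2, completes at 3
  Job 3: processing = 6, completes at 9
  Job 4: processing = 9, completes at 18
  Job 5: processing = 13, completes at 31
  Job 6: processing = 15, completes at 46
Sum of completion times = 108
Average completion time = 108/6 = 18.0

18.0


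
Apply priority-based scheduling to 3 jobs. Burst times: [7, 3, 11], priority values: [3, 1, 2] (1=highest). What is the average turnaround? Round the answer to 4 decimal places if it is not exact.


Sort by priority (ascending = highest first):
Order: [(1, 3), (2, 11), (3, 7)]
Completion times:
  Priority 1, burst=3, C=3
  Priority 2, burst=11, C=14
  Priority 3, burst=7, C=21
Average turnaround = 38/3 = 12.6667

12.6667


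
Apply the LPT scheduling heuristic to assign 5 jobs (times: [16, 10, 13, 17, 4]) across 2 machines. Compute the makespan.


Sort jobs in decreasing order (LPT): [17, 16, 13, 10, 4]
Assign each job to the least loaded machine:
  Machine 1: jobs [17, 10, 4], load = 31
  Machine 2: jobs [16, 13], load = 29
Makespan = max load = 31

31


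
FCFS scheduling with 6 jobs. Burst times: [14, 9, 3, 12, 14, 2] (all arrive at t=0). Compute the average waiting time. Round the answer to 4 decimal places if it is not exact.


FCFS order (as given): [14, 9, 3, 12, 14, 2]
Waiting times:
  Job 1: wait = 0
  Job 2: wait = 14
  Job 3: wait = 23
  Job 4: wait = 26
  Job 5: wait = 38
  Job 6: wait = 52
Sum of waiting times = 153
Average waiting time = 153/6 = 25.5

25.5


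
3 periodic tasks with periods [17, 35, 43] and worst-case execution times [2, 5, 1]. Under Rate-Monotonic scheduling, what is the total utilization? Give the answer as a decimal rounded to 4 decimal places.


Compute individual utilizations (exact fractions):
  Task 1: C/T = 2/17 (approx. 0.1176)
  Task 2: C/T = 5/35 = 1/7 (approx. 0.1429)
  Task 3: C/T = 1/43 (approx. 0.0233)
Total utilization U = 2/17 + 1/7 + 1/43 = 1452/5117
Rounded to 4 decimal places: U = 0.2838
RM (Liu & Layland) bound for 3 tasks = 0.779763; compare with U = 1452/5117 (approx. 0.283760)
U <= bound, so schedulable by RM sufficient condition.

0.2838


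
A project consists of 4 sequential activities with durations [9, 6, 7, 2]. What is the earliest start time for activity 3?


Activity 3 starts after activities 1 through 2 complete.
Predecessor durations: [9, 6]
ES = 9 + 6 = 15

15


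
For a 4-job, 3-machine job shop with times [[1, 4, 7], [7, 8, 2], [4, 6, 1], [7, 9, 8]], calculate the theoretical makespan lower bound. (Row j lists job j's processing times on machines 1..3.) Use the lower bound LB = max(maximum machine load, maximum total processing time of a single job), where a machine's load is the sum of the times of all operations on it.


Machine loads:
  Machine 1: 1 + 7 + 4 + 7 = 19
  Machine 2: 4 + 8 + 6 + 9 = 27
  Machine 3: 7 + 2 + 1 + 8 = 18
Max machine load = 27
Job totals:
  Job 1: 12
  Job 2: 17
  Job 3: 11
  Job 4: 24
Max job total = 24
Lower bound = max(27, 24) = 27

27


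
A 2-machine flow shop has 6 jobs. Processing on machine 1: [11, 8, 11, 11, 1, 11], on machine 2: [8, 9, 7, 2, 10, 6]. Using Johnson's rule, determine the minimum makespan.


Apply Johnson's rule:
  Group 1 (a <= b): [(5, 1, 10), (2, 8, 9)]
  Group 2 (a > b): [(1, 11, 8), (3, 11, 7), (6, 11, 6), (4, 11, 2)]
Optimal job order: [5, 2, 1, 3, 6, 4]
Schedule:
  Job 5: M1 done at 1, M2 done at 11
  Job 2: M1 done at 9, M2 done at 20
  Job 1: M1 done at 20, M2 done at 28
  Job 3: M1 done at 31, M2 done at 38
  Job 6: M1 done at 42, M2 done at 48
  Job 4: M1 done at 53, M2 done at 55
Makespan = 55

55


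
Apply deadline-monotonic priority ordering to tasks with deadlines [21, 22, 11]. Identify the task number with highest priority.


Sort tasks by relative deadline (ascending):
  Task 3: deadline = 11
  Task 1: deadline = 21
  Task 2: deadline = 22
Priority order (highest first): [3, 1, 2]
Highest priority task = 3

3


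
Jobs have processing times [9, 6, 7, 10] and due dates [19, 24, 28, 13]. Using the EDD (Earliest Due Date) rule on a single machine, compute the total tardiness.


Sort by due date (EDD order): [(10, 13), (9, 19), (6, 24), (7, 28)]
Compute completion times and tardiness:
  Job 1: p=10, d=13, C=10, tardiness=max(0,10-13)=0
  Job 2: p=9, d=19, C=19, tardiness=max(0,19-19)=0
  Job 3: p=6, d=24, C=25, tardiness=max(0,25-24)=1
  Job 4: p=7, d=28, C=32, tardiness=max(0,32-28)=4
Total tardiness = 5

5


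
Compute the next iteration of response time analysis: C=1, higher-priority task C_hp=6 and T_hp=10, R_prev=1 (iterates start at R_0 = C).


R_next = C + ceil(R_prev / T_hp) * C_hp
ceil(1 / 10) = ceil(0.1) = 1
Interference = 1 * 6 = 6
R_next = 1 + 6 = 7

7


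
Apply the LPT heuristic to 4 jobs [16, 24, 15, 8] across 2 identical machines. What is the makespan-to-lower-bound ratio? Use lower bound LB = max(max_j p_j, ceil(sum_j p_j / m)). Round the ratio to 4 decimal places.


LPT order: [24, 16, 15, 8]
Machine loads after assignment: [32, 31]
LPT makespan = 32
Lower bound = max(max_job, ceil(total/2)) = max(24, 32) = 32
Ratio = 32 / 32 = 1.0

1.0


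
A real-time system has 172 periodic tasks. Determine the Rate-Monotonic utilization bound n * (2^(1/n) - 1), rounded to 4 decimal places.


Compute 2^(1/172) = 1.0040380565
Subtract 1: 1.0040380565 - 1 = 0.0040380565
Multiply by n: 172 * 0.0040380565 = 0.6945457180
Round to 4 dp: 0.6945

0.6945


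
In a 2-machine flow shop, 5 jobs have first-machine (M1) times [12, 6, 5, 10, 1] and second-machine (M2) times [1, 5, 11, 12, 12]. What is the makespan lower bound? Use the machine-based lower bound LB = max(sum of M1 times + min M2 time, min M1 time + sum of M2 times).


LB1 = sum(M1 times) + min(M2 times) = 34 + 1 = 35
LB2 = min(M1 times) + sum(M2 times) = 1 + 41 = 42
Lower bound = max(LB1, LB2) = max(35, 42) = 42

42


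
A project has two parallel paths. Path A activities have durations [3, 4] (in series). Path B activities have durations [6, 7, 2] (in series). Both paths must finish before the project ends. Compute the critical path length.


Path A total = 3 + 4 = 7
Path B total = 6 + 7 + 2 = 15
Critical path = longest path = max(7, 15) = 15

15


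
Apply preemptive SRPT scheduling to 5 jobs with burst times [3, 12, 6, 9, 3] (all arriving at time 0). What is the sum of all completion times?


Since all jobs arrive at t=0, SRPT equals SPT ordering.
SPT order: [3, 3, 6, 9, 12]
Completion times:
  Job 1: p=3, C=3
  Job 2: p=3, C=6
  Job 3: p=6, C=12
  Job 4: p=9, C=21
  Job 5: p=12, C=33
Total completion time = 3 + 6 + 12 + 21 + 33 = 75

75


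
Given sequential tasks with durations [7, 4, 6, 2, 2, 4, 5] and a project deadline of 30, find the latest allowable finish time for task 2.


LF(activity 2) = deadline - sum of successor durations
Successors: activities 3 through 7 with durations [6, 2, 2, 4, 5]
Sum of successor durations = 19
LF = 30 - 19 = 11

11


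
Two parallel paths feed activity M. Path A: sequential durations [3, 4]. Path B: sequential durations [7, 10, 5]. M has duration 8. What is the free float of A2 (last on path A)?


ES(A2) = sum of predecessors on chain A = 3
EF(A2) = ES + duration = 3 + 4 = 7
Successor of A2 is M. ES(M) = max(sum(A), sum(B)) = max(7, 22) = 22
Free float = ES(successor) - EF(current) = 22 - 7 = 15

15


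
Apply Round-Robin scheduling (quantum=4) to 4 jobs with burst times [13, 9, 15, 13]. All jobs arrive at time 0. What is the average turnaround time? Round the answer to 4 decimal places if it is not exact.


Time quantum = 4
Execution trace:
  J1 runs 4 units, time = 4
  J2 runs 4 units, time = 8
  J3 runs 4 units, time = 12
  J4 runs 4 units, time = 16
  J1 runs 4 units, time = 20
  J2 runs 4 units, time = 24
  J3 runs 4 units, time = 28
  J4 runs 4 units, time = 32
  J1 runs 4 units, time = 36
  J2 runs 1 units, time = 37
  J3 runs 4 units, time = 41
  J4 runs 4 units, time = 45
  J1 runs 1 units, time = 46
  J3 runs 3 units, time = 49
  J4 runs 1 units, time = 50
Finish times: [46, 37, 49, 50]
Average turnaround = 182/4 = 45.5

45.5


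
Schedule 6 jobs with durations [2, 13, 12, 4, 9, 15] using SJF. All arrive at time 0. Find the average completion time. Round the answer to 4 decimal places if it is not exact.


SJF order (ascending): [2, 4, 9, 12, 13, 15]
Completion times:
  Job 1: burst=2, C=2
  Job 2: burst=4, C=6
  Job 3: burst=9, C=15
  Job 4: burst=12, C=27
  Job 5: burst=13, C=40
  Job 6: burst=15, C=55
Average completion = 145/6 = 24.1667

24.1667


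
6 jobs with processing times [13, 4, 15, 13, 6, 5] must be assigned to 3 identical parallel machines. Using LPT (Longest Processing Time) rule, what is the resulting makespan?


Sort jobs in decreasing order (LPT): [15, 13, 13, 6, 5, 4]
Assign each job to the least loaded machine:
  Machine 1: jobs [15, 4], load = 19
  Machine 2: jobs [13, 6], load = 19
  Machine 3: jobs [13, 5], load = 18
Makespan = max load = 19

19


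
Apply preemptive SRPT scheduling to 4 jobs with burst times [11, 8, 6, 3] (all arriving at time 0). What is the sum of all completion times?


Since all jobs arrive at t=0, SRPT equals SPT ordering.
SPT order: [3, 6, 8, 11]
Completion times:
  Job 1: p=3, C=3
  Job 2: p=6, C=9
  Job 3: p=8, C=17
  Job 4: p=11, C=28
Total completion time = 3 + 9 + 17 + 28 = 57

57


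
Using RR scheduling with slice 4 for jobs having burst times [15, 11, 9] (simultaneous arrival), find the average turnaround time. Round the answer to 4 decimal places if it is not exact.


Time quantum = 4
Execution trace:
  J1 runs 4 units, time = 4
  J2 runs 4 units, time = 8
  J3 runs 4 units, time = 12
  J1 runs 4 units, time = 16
  J2 runs 4 units, time = 20
  J3 runs 4 units, time = 24
  J1 runs 4 units, time = 28
  J2 runs 3 units, time = 31
  J3 runs 1 units, time = 32
  J1 runs 3 units, time = 35
Finish times: [35, 31, 32]
Average turnaround = 98/3 = 32.6667

32.6667


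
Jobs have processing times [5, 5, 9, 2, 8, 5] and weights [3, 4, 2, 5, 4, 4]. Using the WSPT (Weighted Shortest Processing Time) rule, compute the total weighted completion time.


Compute p/w ratios and sort ascending (WSPT): [(2, 5), (5, 4), (5, 4), (5, 3), (8, 4), (9, 2)]
Compute weighted completion times:
  Job (p=2,w=5): C=2, w*C=5*2=10
  Job (p=5,w=4): C=7, w*C=4*7=28
  Job (p=5,w=4): C=12, w*C=4*12=48
  Job (p=5,w=3): C=17, w*C=3*17=51
  Job (p=8,w=4): C=25, w*C=4*25=100
  Job (p=9,w=2): C=34, w*C=2*34=68
Total weighted completion time = 305

305


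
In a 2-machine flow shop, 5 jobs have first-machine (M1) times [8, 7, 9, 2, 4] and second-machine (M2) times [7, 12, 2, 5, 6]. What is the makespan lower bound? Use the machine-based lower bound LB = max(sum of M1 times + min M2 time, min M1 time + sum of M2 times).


LB1 = sum(M1 times) + min(M2 times) = 30 + 2 = 32
LB2 = min(M1 times) + sum(M2 times) = 2 + 32 = 34
Lower bound = max(LB1, LB2) = max(32, 34) = 34

34


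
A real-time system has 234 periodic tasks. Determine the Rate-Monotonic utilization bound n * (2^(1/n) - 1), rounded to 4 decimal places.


Compute 2^(1/234) = 1.0029665590
Subtract 1: 1.0029665590 - 1 = 0.0029665590
Multiply by n: 234 * 0.0029665590 = 0.6941748060
Round to 4 dp: 0.6942

0.6942


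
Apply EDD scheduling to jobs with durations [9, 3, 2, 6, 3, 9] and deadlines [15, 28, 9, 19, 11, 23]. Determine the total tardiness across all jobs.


Sort by due date (EDD order): [(2, 9), (3, 11), (9, 15), (6, 19), (9, 23), (3, 28)]
Compute completion times and tardiness:
  Job 1: p=2, d=9, C=2, tardiness=max(0,2-9)=0
  Job 2: p=3, d=11, C=5, tardiness=max(0,5-11)=0
  Job 3: p=9, d=15, C=14, tardiness=max(0,14-15)=0
  Job 4: p=6, d=19, C=20, tardiness=max(0,20-19)=1
  Job 5: p=9, d=23, C=29, tardiness=max(0,29-23)=6
  Job 6: p=3, d=28, C=32, tardiness=max(0,32-28)=4
Total tardiness = 11

11


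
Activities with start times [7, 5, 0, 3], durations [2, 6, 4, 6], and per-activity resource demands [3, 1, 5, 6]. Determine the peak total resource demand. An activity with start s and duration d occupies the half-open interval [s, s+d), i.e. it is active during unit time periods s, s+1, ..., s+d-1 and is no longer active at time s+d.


Each activity i is active on [start_i, start_i + duration_i).
Compute total resource usage per time slot:
  t=0: active resources = [5], total = 5
  t=1: active resources = [5], total = 5
  t=2: active resources = [5], total = 5
  t=3: active resources = [5, 6], total = 11
  t=4: active resources = [6], total = 6
  t=5: active resources = [1, 6], total = 7
  t=6: active resources = [1, 6], total = 7
  t=7: active resources = [3, 1, 6], total = 10
  t=8: active resources = [3, 1, 6], total = 10
  t=9: active resources = [1], total = 1
  t=10: active resources = [1], total = 1
Peak resource demand = 11

11


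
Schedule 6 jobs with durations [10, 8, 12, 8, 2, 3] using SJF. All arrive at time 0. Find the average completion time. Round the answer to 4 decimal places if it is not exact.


SJF order (ascending): [2, 3, 8, 8, 10, 12]
Completion times:
  Job 1: burst=2, C=2
  Job 2: burst=3, C=5
  Job 3: burst=8, C=13
  Job 4: burst=8, C=21
  Job 5: burst=10, C=31
  Job 6: burst=12, C=43
Average completion = 115/6 = 19.1667

19.1667


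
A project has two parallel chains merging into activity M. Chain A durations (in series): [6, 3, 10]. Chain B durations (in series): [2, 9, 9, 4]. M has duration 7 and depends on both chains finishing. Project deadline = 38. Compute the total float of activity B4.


Forward pass: ES(B4) = sum of predecessors on chain B = 20
EF = ES + duration = 20 + 4 = 24
Backward pass: LF(M) = deadline = 38; LS(M) = 38 - 7 = 31
LF(B4) = LS(M) - sum(successors on chain B) = 31 - 0 = 31
LS = LF - duration = 31 - 4 = 27
Total float = LS - ES = 27 - 20 = 7

7


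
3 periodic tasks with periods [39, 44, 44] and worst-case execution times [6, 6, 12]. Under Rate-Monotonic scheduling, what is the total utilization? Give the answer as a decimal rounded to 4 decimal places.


Compute individual utilizations (exact fractions):
  Task 1: C/T = 6/39 = 2/13 (approx. 0.1538)
  Task 2: C/T = 6/44 = 3/22 (approx. 0.1364)
  Task 3: C/T = 12/44 = 3/11 (approx. 0.2727)
Total utilization U = 2/13 + 3/22 + 3/11 = 161/286
Rounded to 4 decimal places: U = 0.5629
RM (Liu & Layland) bound for 3 tasks = 0.779763; compare with U = 161/286 (approx. 0.562937)
U <= bound, so schedulable by RM sufficient condition.

0.5629


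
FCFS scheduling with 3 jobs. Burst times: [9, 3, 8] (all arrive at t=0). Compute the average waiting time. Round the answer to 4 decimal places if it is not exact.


FCFS order (as given): [9, 3, 8]
Waiting times:
  Job 1: wait = 0
  Job 2: wait = 9
  Job 3: wait = 12
Sum of waiting times = 21
Average waiting time = 21/3 = 7.0

7.0


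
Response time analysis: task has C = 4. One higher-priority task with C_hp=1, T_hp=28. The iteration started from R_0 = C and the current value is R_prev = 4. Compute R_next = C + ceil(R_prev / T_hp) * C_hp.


R_next = C + ceil(R_prev / T_hp) * C_hp
ceil(4 / 28) = ceil(0.1429) = 1
Interference = 1 * 1 = 1
R_next = 4 + 1 = 5

5


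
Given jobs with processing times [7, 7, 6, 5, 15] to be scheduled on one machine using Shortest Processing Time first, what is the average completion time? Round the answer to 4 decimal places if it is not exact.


Sort jobs by processing time (SPT order): [5, 6, 7, 7, 15]
Compute completion times sequentially:
  Job 1: processing = 5, completes at 5
  Job 2: processing = 6, completes at 11
  Job 3: processing = 7, completes at 18
  Job 4: processing = 7, completes at 25
  Job 5: processing = 15, completes at 40
Sum of completion times = 99
Average completion time = 99/5 = 19.8

19.8


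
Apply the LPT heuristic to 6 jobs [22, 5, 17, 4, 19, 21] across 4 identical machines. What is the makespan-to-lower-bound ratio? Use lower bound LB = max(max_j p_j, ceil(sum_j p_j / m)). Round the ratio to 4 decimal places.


LPT order: [22, 21, 19, 17, 5, 4]
Machine loads after assignment: [22, 21, 23, 22]
LPT makespan = 23
Lower bound = max(max_job, ceil(total/4)) = max(22, 22) = 22
Ratio = 23 / 22 = 1.0455

1.0455


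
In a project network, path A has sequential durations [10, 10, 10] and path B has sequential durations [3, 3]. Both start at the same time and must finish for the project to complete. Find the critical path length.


Path A total = 10 + 10 + 10 = 30
Path B total = 3 + 3 = 6
Critical path = longest path = max(30, 6) = 30

30


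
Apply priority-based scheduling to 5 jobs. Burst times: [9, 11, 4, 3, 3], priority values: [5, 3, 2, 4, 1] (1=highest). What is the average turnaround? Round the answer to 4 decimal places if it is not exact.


Sort by priority (ascending = highest first):
Order: [(1, 3), (2, 4), (3, 11), (4, 3), (5, 9)]
Completion times:
  Priority 1, burst=3, C=3
  Priority 2, burst=4, C=7
  Priority 3, burst=11, C=18
  Priority 4, burst=3, C=21
  Priority 5, burst=9, C=30
Average turnaround = 79/5 = 15.8

15.8


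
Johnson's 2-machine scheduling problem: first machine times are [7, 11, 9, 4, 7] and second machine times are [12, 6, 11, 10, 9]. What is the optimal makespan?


Apply Johnson's rule:
  Group 1 (a <= b): [(4, 4, 10), (1, 7, 12), (5, 7, 9), (3, 9, 11)]
  Group 2 (a > b): [(2, 11, 6)]
Optimal job order: [4, 1, 5, 3, 2]
Schedule:
  Job 4: M1 done at 4, M2 done at 14
  Job 1: M1 done at 11, M2 done at 26
  Job 5: M1 done at 18, M2 done at 35
  Job 3: M1 done at 27, M2 done at 46
  Job 2: M1 done at 38, M2 done at 52
Makespan = 52

52


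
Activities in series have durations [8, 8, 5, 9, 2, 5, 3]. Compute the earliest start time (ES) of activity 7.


Activity 7 starts after activities 1 through 6 complete.
Predecessor durations: [8, 8, 5, 9, 2, 5]
ES = 8 + 8 + 5 + 9 + 2 + 5 = 37

37


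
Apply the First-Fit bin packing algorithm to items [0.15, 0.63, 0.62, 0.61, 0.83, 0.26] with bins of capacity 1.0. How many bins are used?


Place items sequentially using First-Fit:
  Item 0.15 -> new Bin 1
  Item 0.63 -> Bin 1 (now 0.78)
  Item 0.62 -> new Bin 2
  Item 0.61 -> new Bin 3
  Item 0.83 -> new Bin 4
  Item 0.26 -> Bin 2 (now 0.88)
Total bins used = 4

4


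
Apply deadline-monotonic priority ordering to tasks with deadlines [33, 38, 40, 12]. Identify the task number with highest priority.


Sort tasks by relative deadline (ascending):
  Task 4: deadline = 12
  Task 1: deadline = 33
  Task 2: deadline = 38
  Task 3: deadline = 40
Priority order (highest first): [4, 1, 2, 3]
Highest priority task = 4

4


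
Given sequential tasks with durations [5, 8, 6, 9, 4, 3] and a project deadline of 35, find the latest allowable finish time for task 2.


LF(activity 2) = deadline - sum of successor durations
Successors: activities 3 through 6 with durations [6, 9, 4, 3]
Sum of successor durations = 22
LF = 35 - 22 = 13

13


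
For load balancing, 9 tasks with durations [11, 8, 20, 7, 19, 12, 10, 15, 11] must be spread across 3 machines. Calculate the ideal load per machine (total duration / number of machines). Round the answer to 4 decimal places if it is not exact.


Total processing time = 11 + 8 + 20 + 7 + 19 + 12 + 10 + 15 + 11 = 113
Number of machines = 3
Ideal balanced load = 113 / 3 = 37.6667

37.6667


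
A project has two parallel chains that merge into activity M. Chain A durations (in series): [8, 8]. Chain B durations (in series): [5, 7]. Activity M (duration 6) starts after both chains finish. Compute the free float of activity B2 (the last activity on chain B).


ES(B2) = sum of predecessors on chain B = 5
EF(B2) = ES + duration = 5 + 7 = 12
Successor of B2 is M. ES(M) = max(sum(A), sum(B)) = max(16, 12) = 16
Free float = ES(successor) - EF(current) = 16 - 12 = 4

4


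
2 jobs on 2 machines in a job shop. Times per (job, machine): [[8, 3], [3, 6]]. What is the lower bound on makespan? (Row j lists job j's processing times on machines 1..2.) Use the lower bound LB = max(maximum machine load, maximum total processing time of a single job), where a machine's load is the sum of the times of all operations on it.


Machine loads:
  Machine 1: 8 + 3 = 11
  Machine 2: 3 + 6 = 9
Max machine load = 11
Job totals:
  Job 1: 11
  Job 2: 9
Max job total = 11
Lower bound = max(11, 11) = 11

11


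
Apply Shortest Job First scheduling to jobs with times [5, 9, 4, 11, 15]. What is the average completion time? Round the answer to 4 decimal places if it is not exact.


SJF order (ascending): [4, 5, 9, 11, 15]
Completion times:
  Job 1: burst=4, C=4
  Job 2: burst=5, C=9
  Job 3: burst=9, C=18
  Job 4: burst=11, C=29
  Job 5: burst=15, C=44
Average completion = 104/5 = 20.8

20.8


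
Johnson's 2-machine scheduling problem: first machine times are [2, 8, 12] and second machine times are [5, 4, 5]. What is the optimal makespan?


Apply Johnson's rule:
  Group 1 (a <= b): [(1, 2, 5)]
  Group 2 (a > b): [(3, 12, 5), (2, 8, 4)]
Optimal job order: [1, 3, 2]
Schedule:
  Job 1: M1 done at 2, M2 done at 7
  Job 3: M1 done at 14, M2 done at 19
  Job 2: M1 done at 22, M2 done at 26
Makespan = 26

26


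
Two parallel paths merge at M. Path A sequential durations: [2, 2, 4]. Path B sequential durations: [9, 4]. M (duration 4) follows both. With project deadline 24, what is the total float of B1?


Forward pass: ES(B1) = sum of predecessors on chain B = 0
EF = ES + duration = 0 + 9 = 9
Backward pass: LF(M) = deadline = 24; LS(M) = 24 - 4 = 20
LF(B1) = LS(M) - sum(successors on chain B) = 20 - 4 = 16
LS = LF - duration = 16 - 9 = 7
Total float = LS - ES = 7 - 0 = 7

7


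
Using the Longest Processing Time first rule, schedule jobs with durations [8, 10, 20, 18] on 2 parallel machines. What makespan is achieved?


Sort jobs in decreasing order (LPT): [20, 18, 10, 8]
Assign each job to the least loaded machine:
  Machine 1: jobs [20, 8], load = 28
  Machine 2: jobs [18, 10], load = 28
Makespan = max load = 28

28


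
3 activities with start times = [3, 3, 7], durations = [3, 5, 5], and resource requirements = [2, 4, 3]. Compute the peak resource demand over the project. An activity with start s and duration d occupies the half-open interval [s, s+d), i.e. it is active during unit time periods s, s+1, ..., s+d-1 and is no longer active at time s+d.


Each activity i is active on [start_i, start_i + duration_i).
Compute total resource usage per time slot:
  t=0: active resources = [], total = 0
  t=1: active resources = [], total = 0
  t=2: active resources = [], total = 0
  t=3: active resources = [2, 4], total = 6
  t=4: active resources = [2, 4], total = 6
  t=5: active resources = [2, 4], total = 6
  t=6: active resources = [4], total = 4
  t=7: active resources = [4, 3], total = 7
  t=8: active resources = [3], total = 3
  t=9: active resources = [3], total = 3
  t=10: active resources = [3], total = 3
  t=11: active resources = [3], total = 3
Peak resource demand = 7

7


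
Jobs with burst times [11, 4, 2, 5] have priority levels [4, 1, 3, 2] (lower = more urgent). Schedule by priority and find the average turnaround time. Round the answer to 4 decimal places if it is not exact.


Sort by priority (ascending = highest first):
Order: [(1, 4), (2, 5), (3, 2), (4, 11)]
Completion times:
  Priority 1, burst=4, C=4
  Priority 2, burst=5, C=9
  Priority 3, burst=2, C=11
  Priority 4, burst=11, C=22
Average turnaround = 46/4 = 11.5

11.5


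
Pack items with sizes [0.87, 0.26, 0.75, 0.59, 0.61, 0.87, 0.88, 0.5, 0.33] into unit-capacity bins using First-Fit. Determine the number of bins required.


Place items sequentially using First-Fit:
  Item 0.87 -> new Bin 1
  Item 0.26 -> new Bin 2
  Item 0.75 -> new Bin 3
  Item 0.59 -> Bin 2 (now 0.85)
  Item 0.61 -> new Bin 4
  Item 0.87 -> new Bin 5
  Item 0.88 -> new Bin 6
  Item 0.5 -> new Bin 7
  Item 0.33 -> Bin 4 (now 0.94)
Total bins used = 7

7


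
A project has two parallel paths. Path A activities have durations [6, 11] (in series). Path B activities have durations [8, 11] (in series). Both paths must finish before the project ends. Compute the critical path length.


Path A total = 6 + 11 = 17
Path B total = 8 + 11 = 19
Critical path = longest path = max(17, 19) = 19

19


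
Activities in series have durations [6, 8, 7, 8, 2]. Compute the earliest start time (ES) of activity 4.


Activity 4 starts after activities 1 through 3 complete.
Predecessor durations: [6, 8, 7]
ES = 6 + 8 + 7 = 21

21


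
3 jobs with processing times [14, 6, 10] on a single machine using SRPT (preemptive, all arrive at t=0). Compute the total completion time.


Since all jobs arrive at t=0, SRPT equals SPT ordering.
SPT order: [6, 10, 14]
Completion times:
  Job 1: p=6, C=6
  Job 2: p=10, C=16
  Job 3: p=14, C=30
Total completion time = 6 + 16 + 30 = 52

52


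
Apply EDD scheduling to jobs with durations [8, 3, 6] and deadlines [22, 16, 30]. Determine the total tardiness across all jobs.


Sort by due date (EDD order): [(3, 16), (8, 22), (6, 30)]
Compute completion times and tardiness:
  Job 1: p=3, d=16, C=3, tardiness=max(0,3-16)=0
  Job 2: p=8, d=22, C=11, tardiness=max(0,11-22)=0
  Job 3: p=6, d=30, C=17, tardiness=max(0,17-30)=0
Total tardiness = 0

0


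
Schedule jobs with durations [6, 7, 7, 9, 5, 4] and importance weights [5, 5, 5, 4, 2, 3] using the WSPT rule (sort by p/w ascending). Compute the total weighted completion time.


Compute p/w ratios and sort ascending (WSPT): [(6, 5), (4, 3), (7, 5), (7, 5), (9, 4), (5, 2)]
Compute weighted completion times:
  Job (p=6,w=5): C=6, w*C=5*6=30
  Job (p=4,w=3): C=10, w*C=3*10=30
  Job (p=7,w=5): C=17, w*C=5*17=85
  Job (p=7,w=5): C=24, w*C=5*24=120
  Job (p=9,w=4): C=33, w*C=4*33=132
  Job (p=5,w=2): C=38, w*C=2*38=76
Total weighted completion time = 473

473


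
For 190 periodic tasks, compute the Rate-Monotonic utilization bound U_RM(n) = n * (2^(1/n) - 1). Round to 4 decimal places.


Compute 2^(1/190) = 1.0036548056
Subtract 1: 1.0036548056 - 1 = 0.0036548056
Multiply by n: 190 * 0.0036548056 = 0.6944130640
Round to 4 dp: 0.6944

0.6944


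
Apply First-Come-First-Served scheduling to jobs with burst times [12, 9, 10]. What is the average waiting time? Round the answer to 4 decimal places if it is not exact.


FCFS order (as given): [12, 9, 10]
Waiting times:
  Job 1: wait = 0
  Job 2: wait = 12
  Job 3: wait = 21
Sum of waiting times = 33
Average waiting time = 33/3 = 11.0

11.0


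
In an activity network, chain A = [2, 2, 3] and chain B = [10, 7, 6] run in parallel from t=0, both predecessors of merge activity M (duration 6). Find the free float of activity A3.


ES(A3) = sum of predecessors on chain A = 4
EF(A3) = ES + duration = 4 + 3 = 7
Successor of A3 is M. ES(M) = max(sum(A), sum(B)) = max(7, 23) = 23
Free float = ES(successor) - EF(current) = 23 - 7 = 16

16


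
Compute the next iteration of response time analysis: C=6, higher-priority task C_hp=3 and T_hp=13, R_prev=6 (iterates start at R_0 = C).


R_next = C + ceil(R_prev / T_hp) * C_hp
ceil(6 / 13) = ceil(0.4615) = 1
Interference = 1 * 3 = 3
R_next = 6 + 3 = 9

9


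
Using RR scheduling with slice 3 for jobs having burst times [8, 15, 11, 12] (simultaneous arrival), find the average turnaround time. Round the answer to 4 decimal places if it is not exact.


Time quantum = 3
Execution trace:
  J1 runs 3 units, time = 3
  J2 runs 3 units, time = 6
  J3 runs 3 units, time = 9
  J4 runs 3 units, time = 12
  J1 runs 3 units, time = 15
  J2 runs 3 units, time = 18
  J3 runs 3 units, time = 21
  J4 runs 3 units, time = 24
  J1 runs 2 units, time = 26
  J2 runs 3 units, time = 29
  J3 runs 3 units, time = 32
  J4 runs 3 units, time = 35
  J2 runs 3 units, time = 38
  J3 runs 2 units, time = 40
  J4 runs 3 units, time = 43
  J2 runs 3 units, time = 46
Finish times: [26, 46, 40, 43]
Average turnaround = 155/4 = 38.75

38.75


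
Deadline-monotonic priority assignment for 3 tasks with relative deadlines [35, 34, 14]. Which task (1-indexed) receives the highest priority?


Sort tasks by relative deadline (ascending):
  Task 3: deadline = 14
  Task 2: deadline = 34
  Task 1: deadline = 35
Priority order (highest first): [3, 2, 1]
Highest priority task = 3

3


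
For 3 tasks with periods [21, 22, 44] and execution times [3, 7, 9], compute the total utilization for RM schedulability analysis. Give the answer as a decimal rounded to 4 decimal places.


Compute individual utilizations (exact fractions):
  Task 1: C/T = 3/21 = 1/7 (approx. 0.1429)
  Task 2: C/T = 7/22 (approx. 0.3182)
  Task 3: C/T = 9/44 (approx. 0.2045)
Total utilization U = 1/7 + 7/22 + 9/44 = 205/308
Rounded to 4 decimal places: U = 0.6656
RM (Liu & Layland) bound for 3 tasks = 0.779763; compare with U = 205/308 (approx. 0.665584)
U <= bound, so schedulable by RM sufficient condition.

0.6656


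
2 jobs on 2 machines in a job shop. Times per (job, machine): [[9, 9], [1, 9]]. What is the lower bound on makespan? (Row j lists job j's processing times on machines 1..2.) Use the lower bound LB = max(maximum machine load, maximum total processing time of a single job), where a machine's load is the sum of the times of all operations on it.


Machine loads:
  Machine 1: 9 + 1 = 10
  Machine 2: 9 + 9 = 18
Max machine load = 18
Job totals:
  Job 1: 18
  Job 2: 10
Max job total = 18
Lower bound = max(18, 18) = 18

18


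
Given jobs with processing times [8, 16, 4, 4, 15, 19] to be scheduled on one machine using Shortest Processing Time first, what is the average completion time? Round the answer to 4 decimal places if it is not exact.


Sort jobs by processing time (SPT order): [4, 4, 8, 15, 16, 19]
Compute completion times sequentially:
  Job 1: processing = 4, completes at 4
  Job 2: processing = 4, completes at 8
  Job 3: processing = 8, completes at 16
  Job 4: processing = 15, completes at 31
  Job 5: processing = 16, completes at 47
  Job 6: processing = 19, completes at 66
Sum of completion times = 172
Average completion time = 172/6 = 28.6667

28.6667


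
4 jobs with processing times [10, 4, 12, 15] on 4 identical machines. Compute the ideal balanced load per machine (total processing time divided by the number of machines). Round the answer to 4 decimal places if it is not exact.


Total processing time = 10 + 4 + 12 + 15 = 41
Number of machines = 4
Ideal balanced load = 41 / 4 = 10.25

10.25


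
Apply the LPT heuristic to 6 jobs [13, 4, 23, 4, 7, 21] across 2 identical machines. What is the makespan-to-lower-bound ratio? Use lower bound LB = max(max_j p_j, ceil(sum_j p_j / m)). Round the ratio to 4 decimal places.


LPT order: [23, 21, 13, 7, 4, 4]
Machine loads after assignment: [38, 34]
LPT makespan = 38
Lower bound = max(max_job, ceil(total/2)) = max(23, 36) = 36
Ratio = 38 / 36 = 1.0556

1.0556


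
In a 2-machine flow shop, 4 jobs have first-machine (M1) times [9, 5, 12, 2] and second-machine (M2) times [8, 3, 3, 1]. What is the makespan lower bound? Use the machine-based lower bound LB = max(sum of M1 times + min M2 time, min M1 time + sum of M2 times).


LB1 = sum(M1 times) + min(M2 times) = 28 + 1 = 29
LB2 = min(M1 times) + sum(M2 times) = 2 + 15 = 17
Lower bound = max(LB1, LB2) = max(29, 17) = 29

29


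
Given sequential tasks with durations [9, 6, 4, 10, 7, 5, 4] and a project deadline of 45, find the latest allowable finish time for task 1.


LF(activity 1) = deadline - sum of successor durations
Successors: activities 2 through 7 with durations [6, 4, 10, 7, 5, 4]
Sum of successor durations = 36
LF = 45 - 36 = 9

9


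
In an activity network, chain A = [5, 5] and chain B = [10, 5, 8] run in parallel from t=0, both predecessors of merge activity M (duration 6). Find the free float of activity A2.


ES(A2) = sum of predecessors on chain A = 5
EF(A2) = ES + duration = 5 + 5 = 10
Successor of A2 is M. ES(M) = max(sum(A), sum(B)) = max(10, 23) = 23
Free float = ES(successor) - EF(current) = 23 - 10 = 13

13


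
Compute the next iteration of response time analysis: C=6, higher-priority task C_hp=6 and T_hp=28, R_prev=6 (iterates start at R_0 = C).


R_next = C + ceil(R_prev / T_hp) * C_hp
ceil(6 / 28) = ceil(0.2143) = 1
Interference = 1 * 6 = 6
R_next = 6 + 6 = 12

12


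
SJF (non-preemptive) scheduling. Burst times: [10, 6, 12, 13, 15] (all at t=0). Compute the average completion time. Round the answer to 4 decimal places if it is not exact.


SJF order (ascending): [6, 10, 12, 13, 15]
Completion times:
  Job 1: burst=6, C=6
  Job 2: burst=10, C=16
  Job 3: burst=12, C=28
  Job 4: burst=13, C=41
  Job 5: burst=15, C=56
Average completion = 147/5 = 29.4

29.4


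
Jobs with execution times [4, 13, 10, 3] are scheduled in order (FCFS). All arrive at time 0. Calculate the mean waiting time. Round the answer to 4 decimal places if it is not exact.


FCFS order (as given): [4, 13, 10, 3]
Waiting times:
  Job 1: wait = 0
  Job 2: wait = 4
  Job 3: wait = 17
  Job 4: wait = 27
Sum of waiting times = 48
Average waiting time = 48/4 = 12.0

12.0


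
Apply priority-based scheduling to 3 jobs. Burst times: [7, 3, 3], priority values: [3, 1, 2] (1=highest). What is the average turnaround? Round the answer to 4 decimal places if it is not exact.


Sort by priority (ascending = highest first):
Order: [(1, 3), (2, 3), (3, 7)]
Completion times:
  Priority 1, burst=3, C=3
  Priority 2, burst=3, C=6
  Priority 3, burst=7, C=13
Average turnaround = 22/3 = 7.3333

7.3333


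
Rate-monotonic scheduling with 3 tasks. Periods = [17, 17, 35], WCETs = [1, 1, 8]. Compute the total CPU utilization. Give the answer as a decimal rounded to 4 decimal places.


Compute individual utilizations (exact fractions):
  Task 1: C/T = 1/17 (approx. 0.0588)
  Task 2: C/T = 1/17 (approx. 0.0588)
  Task 3: C/T = 8/35 (approx. 0.2286)
Total utilization U = 1/17 + 1/17 + 8/35 = 206/595
Rounded to 4 decimal places: U = 0.3462
RM (Liu & Layland) bound for 3 tasks = 0.779763; compare with U = 206/595 (approx. 0.346218)
U <= bound, so schedulable by RM sufficient condition.

0.3462


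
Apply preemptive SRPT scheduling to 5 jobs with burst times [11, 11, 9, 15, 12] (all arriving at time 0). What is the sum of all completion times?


Since all jobs arrive at t=0, SRPT equals SPT ordering.
SPT order: [9, 11, 11, 12, 15]
Completion times:
  Job 1: p=9, C=9
  Job 2: p=11, C=20
  Job 3: p=11, C=31
  Job 4: p=12, C=43
  Job 5: p=15, C=58
Total completion time = 9 + 20 + 31 + 43 + 58 = 161

161


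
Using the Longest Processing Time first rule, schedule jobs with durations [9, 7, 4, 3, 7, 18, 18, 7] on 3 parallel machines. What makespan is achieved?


Sort jobs in decreasing order (LPT): [18, 18, 9, 7, 7, 7, 4, 3]
Assign each job to the least loaded machine:
  Machine 1: jobs [18, 7], load = 25
  Machine 2: jobs [18, 4, 3], load = 25
  Machine 3: jobs [9, 7, 7], load = 23
Makespan = max load = 25

25


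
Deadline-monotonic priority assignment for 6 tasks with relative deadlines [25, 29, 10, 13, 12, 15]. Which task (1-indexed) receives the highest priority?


Sort tasks by relative deadline (ascending):
  Task 3: deadline = 10
  Task 5: deadline = 12
  Task 4: deadline = 13
  Task 6: deadline = 15
  Task 1: deadline = 25
  Task 2: deadline = 29
Priority order (highest first): [3, 5, 4, 6, 1, 2]
Highest priority task = 3

3


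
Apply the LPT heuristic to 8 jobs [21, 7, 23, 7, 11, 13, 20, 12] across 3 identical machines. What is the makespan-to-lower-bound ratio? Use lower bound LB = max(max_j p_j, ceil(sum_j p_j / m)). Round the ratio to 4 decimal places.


LPT order: [23, 21, 20, 13, 12, 11, 7, 7]
Machine loads after assignment: [34, 40, 40]
LPT makespan = 40
Lower bound = max(max_job, ceil(total/3)) = max(23, 38) = 38
Ratio = 40 / 38 = 1.0526

1.0526


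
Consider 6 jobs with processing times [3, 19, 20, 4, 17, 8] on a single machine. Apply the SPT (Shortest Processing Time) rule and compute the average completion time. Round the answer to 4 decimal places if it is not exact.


Sort jobs by processing time (SPT order): [3, 4, 8, 17, 19, 20]
Compute completion times sequentially:
  Job 1: processing = 3, completes at 3
  Job 2: processing = 4, completes at 7
  Job 3: processing = 8, completes at 15
  Job 4: processing = 17, completes at 32
  Job 5: processing = 19, completes at 51
  Job 6: processing = 20, completes at 71
Sum of completion times = 179
Average completion time = 179/6 = 29.8333

29.8333
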